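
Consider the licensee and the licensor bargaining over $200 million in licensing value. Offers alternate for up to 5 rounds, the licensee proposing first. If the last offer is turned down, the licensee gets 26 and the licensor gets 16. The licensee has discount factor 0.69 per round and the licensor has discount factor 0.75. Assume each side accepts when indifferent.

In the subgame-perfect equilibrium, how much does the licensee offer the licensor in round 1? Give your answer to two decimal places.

Round 5 (the licensee proposes): the licensor gets 16 if talks fail, so the licensee offers 16 and keeps 184.
Round 4 (the licensor proposes): the licensee can get 184 next round, worth 0.69 × 184 = 126.96 now, so the licensor offers 126.96, keeping 73.04.
Round 3 (the licensee proposes): the licensor can get 73.04 next round, worth 0.75 × 73.04 = 54.78 now, so the licensee offers 54.78, keeping 145.22.
Round 2 (the licensor proposes): the licensee can get 145.22 next round, worth 0.69 × 145.22 = 100.2018 now, so the licensor offers 100.2018, keeping 99.7982.
Round 1 (the licensee proposes): the licensor can get 99.7982 next round, worth 0.75 × 99.7982 = 74.84865 now; the licensee offers that and keeps 125.15135.

74.85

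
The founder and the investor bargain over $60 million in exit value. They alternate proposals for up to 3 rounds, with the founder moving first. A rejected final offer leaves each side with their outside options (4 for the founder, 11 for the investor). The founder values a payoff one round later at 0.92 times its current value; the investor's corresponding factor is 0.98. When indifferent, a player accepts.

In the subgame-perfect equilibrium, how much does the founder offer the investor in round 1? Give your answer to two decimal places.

Work backward from the last round.
Round 3 (the founder proposes): the investor gets 11 if talks fail, so the founder offers 11 and keeps 49.
Round 2 (the investor proposes): the founder can get 49 next round, worth 0.92 × 49 = 45.08 now; the investor offers that and keeps 14.92.
Round 1 (the founder proposes): the investor can get 14.92 next round, worth 0.98 × 14.92 = 14.6216 now. The founder offers 14.6216 and keeps 60 − 14.6216 = 45.3784.

14.62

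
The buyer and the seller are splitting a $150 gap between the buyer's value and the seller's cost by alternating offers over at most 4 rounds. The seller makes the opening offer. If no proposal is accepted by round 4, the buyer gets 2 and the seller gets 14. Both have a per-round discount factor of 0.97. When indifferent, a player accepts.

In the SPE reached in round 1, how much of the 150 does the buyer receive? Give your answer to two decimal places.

Round 4 (the buyer proposes): the seller gets 14 if talks fail, so the buyer offers 14 and keeps 136.
Round 3 (the seller proposes): the buyer can get 136 next round, worth 0.97 × 136 = 131.92 now, so the seller offers 131.92, keeping 18.08.
Round 2 (the buyer proposes): the seller can get 18.08 next round, worth 0.97 × 18.08 = 17.5376 now. The buyer offers 17.5376 and keeps 150 − 17.5376 = 132.4624.
Round 1 (the seller proposes): the buyer can get 132.4624 next round, worth 0.97 × 132.4624 = 128.488528 now, so the seller offers 128.488528, keeping 21.511472.

128.49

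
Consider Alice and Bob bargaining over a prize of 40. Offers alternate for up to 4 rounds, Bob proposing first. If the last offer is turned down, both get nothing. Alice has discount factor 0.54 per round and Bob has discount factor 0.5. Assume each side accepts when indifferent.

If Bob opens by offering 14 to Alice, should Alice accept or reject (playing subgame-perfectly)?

Reject

Round 4 (Alice proposes): Bob will accept anything ≥ 0, so Alice offers 0 and keeps 40.
Round 3 (Bob proposes): Alice can get 40 next round, worth 0.54 × 40 = 21.6 now, so Bob offers 21.6, keeping 18.4.
Round 2 (Alice proposes): Bob can get 18.4 next round, worth 0.5 × 18.4 = 9.2 now. Alice offers 9.2 and keeps 40 − 9.2 = 30.8.
So by rejecting in round 1, Alice gets 30.8 next round, worth 0.54 × 30.8 = 16.632 now.
Offer 14 < 16.632, so Alice rejects.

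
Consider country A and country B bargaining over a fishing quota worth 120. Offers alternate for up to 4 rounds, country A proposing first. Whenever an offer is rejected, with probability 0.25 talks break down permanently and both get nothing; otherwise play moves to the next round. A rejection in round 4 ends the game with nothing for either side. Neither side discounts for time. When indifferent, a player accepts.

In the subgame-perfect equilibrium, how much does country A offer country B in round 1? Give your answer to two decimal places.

73.13

Round 4 (country B proposes): rejection yields 0 for country A; country B offers 0 and keeps 120.
Round 3 (country A proposes): rejecting gives country B an expected 0.75 × 120 = 90; country A offers that and keeps 30.
Round 2 (country B proposes): rejecting gives country A an expected 0.75 × 30 = 22.5, so country B offers 22.5, keeping 97.5.
Round 1 (country A proposes): rejecting gives country B an expected 0.75 × 97.5 = 73.125, so country A offers 73.125, keeping 46.875.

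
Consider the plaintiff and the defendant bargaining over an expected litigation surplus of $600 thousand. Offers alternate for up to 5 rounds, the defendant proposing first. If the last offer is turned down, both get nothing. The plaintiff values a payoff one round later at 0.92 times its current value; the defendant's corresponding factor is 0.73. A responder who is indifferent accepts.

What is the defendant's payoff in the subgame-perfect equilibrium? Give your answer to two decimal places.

350.86

Round 5 (the defendant proposes): rejection yields 0 for the plaintiff; the defendant offers 0 and keeps 600.
Round 4 (the plaintiff proposes): the defendant can get 600 next round, worth 0.73 × 600 = 438 now, so the plaintiff offers 438, keeping 162.
Round 3 (the defendant proposes): the plaintiff can get 162 next round, worth 0.92 × 162 = 149.04 now; the defendant offers that and keeps 450.96.
Round 2 (the plaintiff proposes): the defendant can get 450.96 next round, worth 0.73 × 450.96 = 329.2008 now; the plaintiff offers that and keeps 270.7992.
Round 1 (the defendant proposes): the plaintiff can get 270.7992 next round, worth 0.92 × 270.7992 = 249.135264 now. The defendant offers 249.135264 and keeps 600 − 249.135264 = 350.864736.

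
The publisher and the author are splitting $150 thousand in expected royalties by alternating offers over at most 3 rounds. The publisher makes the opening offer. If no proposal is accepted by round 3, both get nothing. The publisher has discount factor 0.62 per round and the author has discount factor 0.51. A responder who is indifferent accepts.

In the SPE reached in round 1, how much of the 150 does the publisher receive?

Work backward from the last round.
Round 3 (the publisher proposes): the author will accept anything ≥ 0, so the publisher offers 0 and keeps 150.
Round 2 (the author proposes): the publisher can get 150 next round, worth 0.62 × 150 = 93 now, so the author offers 93, keeping 57.
Round 1 (the publisher proposes): the author can get 57 next round, worth 0.51 × 57 = 29.07 now, so the publisher offers 29.07, keeping 120.93.

120.93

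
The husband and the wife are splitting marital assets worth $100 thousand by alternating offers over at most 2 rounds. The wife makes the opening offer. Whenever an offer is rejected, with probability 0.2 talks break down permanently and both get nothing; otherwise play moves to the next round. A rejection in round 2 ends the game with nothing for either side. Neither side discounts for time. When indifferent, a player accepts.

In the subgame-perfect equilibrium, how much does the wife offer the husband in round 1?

80

Round 2 (the husband proposes): the wife will accept anything ≥ 0, so the husband offers 0 and keeps 100.
Round 1 (the wife proposes): rejecting gives the husband an expected 0.8 × 100 = 80; the wife offers that and keeps 20.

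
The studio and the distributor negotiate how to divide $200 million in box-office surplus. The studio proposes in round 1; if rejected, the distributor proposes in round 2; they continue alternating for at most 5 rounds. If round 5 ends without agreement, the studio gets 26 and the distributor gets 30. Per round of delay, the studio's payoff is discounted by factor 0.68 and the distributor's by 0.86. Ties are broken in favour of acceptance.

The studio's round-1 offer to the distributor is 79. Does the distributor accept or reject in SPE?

Round 5 (the studio proposes): the distributor gets 30 if talks fail, so the studio offers 30 and keeps 170.
Round 4 (the distributor proposes): the studio can get 170 next round, worth 0.68 × 170 = 115.6 now; the distributor offers that and keeps 84.4.
Round 3 (the studio proposes): the distributor can get 84.4 next round, worth 0.86 × 84.4 = 72.584 now. The studio offers 72.584 and keeps 200 − 72.584 = 127.416.
Round 2 (the distributor proposes): the studio can get 127.416 next round, worth 0.68 × 127.416 = 86.64288 now, so the distributor offers 86.64288, keeping 113.35712.
So by rejecting in round 1, the distributor gets 113.35712 next round, worth 0.86 × 113.35712 = 97.4871232 now.
Offer 79 < 97.4871232, so the distributor rejects.

Reject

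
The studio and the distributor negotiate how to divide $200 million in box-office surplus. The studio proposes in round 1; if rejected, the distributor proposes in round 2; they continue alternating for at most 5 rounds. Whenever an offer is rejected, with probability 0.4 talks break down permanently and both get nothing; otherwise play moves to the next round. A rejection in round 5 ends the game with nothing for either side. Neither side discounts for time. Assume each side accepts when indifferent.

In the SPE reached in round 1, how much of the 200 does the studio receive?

134.72

Round 5 (the studio proposes): the distributor will accept anything ≥ 0, so the studio offers 0 and keeps 200.
Round 4 (the distributor proposes): rejecting gives the studio an expected 0.6 × 200 = 120; the distributor offers that and keeps 80.
Round 3 (the studio proposes): rejecting gives the distributor an expected 0.6 × 80 = 48; the studio offers that and keeps 152.
Round 2 (the distributor proposes): rejecting gives the studio an expected 0.6 × 152 = 91.2; the distributor offers that and keeps 108.8.
Round 1 (the studio proposes): rejecting gives the distributor an expected 0.6 × 108.8 = 65.28. The studio offers 65.28 and keeps 200 − 65.28 = 134.72.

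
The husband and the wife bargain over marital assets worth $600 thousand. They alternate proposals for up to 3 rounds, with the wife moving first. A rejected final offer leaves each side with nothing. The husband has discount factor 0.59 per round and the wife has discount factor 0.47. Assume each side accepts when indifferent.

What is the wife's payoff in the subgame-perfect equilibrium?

412.38

Round 3 (the wife proposes): the husband will accept anything ≥ 0, so the wife offers 0 and keeps 600.
Round 2 (the husband proposes): the wife can get 600 next round, worth 0.47 × 600 = 282 now. The husband offers 282 and keeps 600 − 282 = 318.
Round 1 (the wife proposes): the husband can get 318 next round, worth 0.59 × 318 = 187.62 now. The wife offers 187.62 and keeps 600 − 187.62 = 412.38.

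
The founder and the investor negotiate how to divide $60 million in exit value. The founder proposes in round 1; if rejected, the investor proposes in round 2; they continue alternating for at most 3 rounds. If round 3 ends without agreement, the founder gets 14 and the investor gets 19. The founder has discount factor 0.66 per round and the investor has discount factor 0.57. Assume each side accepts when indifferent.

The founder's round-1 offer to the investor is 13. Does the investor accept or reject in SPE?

Work out the investor's continuation value if the offer is rejected.
Round 3 (the founder proposes): the investor gets 19 if talks fail, so the founder offers 19 and keeps 41.
Round 2 (the investor proposes): the founder can get 41 next round, worth 0.66 × 41 = 27.06 now. The investor offers 27.06 and keeps 60 − 27.06 = 32.94.
So by rejecting in round 1, the investor gets 32.94 next round, worth 0.57 × 32.94 = 18.7758 now.
Offer 13 < 18.7758, so the investor rejects.

Reject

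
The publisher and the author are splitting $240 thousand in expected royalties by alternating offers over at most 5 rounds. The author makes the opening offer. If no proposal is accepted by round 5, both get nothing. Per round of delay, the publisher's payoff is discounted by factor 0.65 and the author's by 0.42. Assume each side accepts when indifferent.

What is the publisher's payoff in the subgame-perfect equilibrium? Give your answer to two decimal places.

Work backward from the last round.
Round 5 (the author proposes): rejection yields 0 for the publisher; the author offers 0 and keeps 240.
Round 4 (the publisher proposes): the author can get 240 next round, worth 0.42 × 240 = 100.8 now. The publisher offers 100.8 and keeps 240 − 100.8 = 139.2.
Round 3 (the author proposes): the publisher can get 139.2 next round, worth 0.65 × 139.2 = 90.48 now. The author offers 90.48 and keeps 240 − 90.48 = 149.52.
Round 2 (the publisher proposes): the author can get 149.52 next round, worth 0.42 × 149.52 = 62.7984 now. The publisher offers 62.7984 and keeps 240 − 62.7984 = 177.2016.
Round 1 (the author proposes): the publisher can get 177.2016 next round, worth 0.65 × 177.2016 = 115.18104 now; the author offers that and keeps 124.81896.

115.18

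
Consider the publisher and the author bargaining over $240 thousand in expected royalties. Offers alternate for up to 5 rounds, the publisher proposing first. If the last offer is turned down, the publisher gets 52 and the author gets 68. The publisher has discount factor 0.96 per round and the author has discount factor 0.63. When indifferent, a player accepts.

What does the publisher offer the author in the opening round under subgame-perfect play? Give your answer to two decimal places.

34.58

Round 5 (the publisher proposes): the author gets 68 if talks fail, so the publisher offers 68 and keeps 172.
Round 4 (the author proposes): the publisher can get 172 next round, worth 0.96 × 172 = 165.12 now; the author offers that and keeps 74.88.
Round 3 (the publisher proposes): the author can get 74.88 next round, worth 0.63 × 74.88 = 47.1744 now. The publisher offers 47.1744 and keeps 240 − 47.1744 = 192.8256.
Round 2 (the author proposes): the publisher can get 192.8256 next round, worth 0.96 × 192.8256 = 185.112576 now. The author offers 185.112576 and keeps 240 − 185.112576 = 54.887424.
Round 1 (the publisher proposes): the author can get 54.887424 next round, worth 0.63 × 54.887424 = 34.57907712 now. The publisher offers 34.57907712 and keeps 240 − 34.57907712 = 205.42092288.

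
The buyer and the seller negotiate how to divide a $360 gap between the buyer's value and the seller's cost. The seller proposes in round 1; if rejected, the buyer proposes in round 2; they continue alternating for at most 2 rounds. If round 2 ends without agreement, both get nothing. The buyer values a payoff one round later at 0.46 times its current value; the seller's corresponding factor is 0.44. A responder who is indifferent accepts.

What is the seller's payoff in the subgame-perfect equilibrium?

Solve by backward induction from round 2.
Round 2 (the buyer proposes): the seller will accept anything ≥ 0, so the buyer offers 0 and keeps 360.
Round 1 (the seller proposes): the buyer can get 360 next round, worth 0.46 × 360 = 165.6 now; the seller offers that and keeps 194.4.

194.4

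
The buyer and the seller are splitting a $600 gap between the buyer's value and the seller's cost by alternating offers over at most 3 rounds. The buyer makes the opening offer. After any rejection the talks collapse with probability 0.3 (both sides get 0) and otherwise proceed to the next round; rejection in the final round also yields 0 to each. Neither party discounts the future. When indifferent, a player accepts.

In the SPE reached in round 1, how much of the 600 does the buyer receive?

474

By backward induction:
Round 3 (the buyer proposes): the seller will accept anything ≥ 0, so the buyer offers 0 and keeps 600.
Round 2 (the seller proposes): rejecting gives the buyer an expected 0.7 × 600 = 420; the seller offers that and keeps 180.
Round 1 (the buyer proposes): rejecting gives the seller an expected 0.7 × 180 = 126. The buyer offers 126 and keeps 600 − 126 = 474.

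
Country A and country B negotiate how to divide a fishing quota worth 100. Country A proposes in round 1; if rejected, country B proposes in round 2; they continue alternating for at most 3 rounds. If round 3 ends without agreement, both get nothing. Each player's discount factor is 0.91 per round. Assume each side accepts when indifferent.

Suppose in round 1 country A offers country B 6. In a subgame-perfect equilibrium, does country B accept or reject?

Work out country B's continuation value if the offer is rejected.
Round 3 (country A proposes): country B will accept anything ≥ 0, so country A offers 0 and keeps 100.
Round 2 (country B proposes): country A can get 100 next round, worth 0.91 × 100 = 91 now; country B offers that and keeps 9.
So by rejecting in round 1, country B gets 9 next round, worth 0.91 × 9 = 8.19 now.
Offer 6 < 8.19, so country B rejects.

Reject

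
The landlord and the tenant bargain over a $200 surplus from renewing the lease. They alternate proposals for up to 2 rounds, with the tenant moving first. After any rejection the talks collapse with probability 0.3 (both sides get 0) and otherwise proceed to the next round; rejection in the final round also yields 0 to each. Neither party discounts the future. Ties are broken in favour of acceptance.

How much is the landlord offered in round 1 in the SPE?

140

By backward induction:
Round 2 (the landlord proposes): rejection yields 0 for the tenant; the landlord offers 0 and keeps 200.
Round 1 (the tenant proposes): rejecting gives the landlord an expected 0.7 × 200 = 140. The tenant offers 140 and keeps 200 − 140 = 60.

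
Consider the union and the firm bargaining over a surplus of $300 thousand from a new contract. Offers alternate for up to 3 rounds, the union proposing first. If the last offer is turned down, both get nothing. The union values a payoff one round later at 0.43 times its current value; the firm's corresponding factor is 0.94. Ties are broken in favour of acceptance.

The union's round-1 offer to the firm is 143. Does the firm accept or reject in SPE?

Reject

Round 3 (the union proposes): rejection yields 0 for the firm; the union offers 0 and keeps 300.
Round 2 (the firm proposes): the union can get 300 next round, worth 0.43 × 300 = 129 now, so the firm offers 129, keeping 171.
So by rejecting in round 1, the firm gets 171 next round, worth 0.94 × 171 = 160.74 now.
Offer 143 < 160.74, so the firm rejects.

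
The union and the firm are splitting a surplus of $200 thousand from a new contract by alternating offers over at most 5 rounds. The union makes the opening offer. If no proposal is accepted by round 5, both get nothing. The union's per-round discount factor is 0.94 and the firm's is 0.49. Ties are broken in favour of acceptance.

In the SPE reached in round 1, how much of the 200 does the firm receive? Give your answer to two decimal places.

Solve by backward induction from round 5.
Round 5 (the union proposes): rejection yields 0 for the firm; the union offers 0 and keeps 200.
Round 4 (the firm proposes): the union can get 200 next round, worth 0.94 × 200 = 188 now, so the firm offers 188, keeping 12.
Round 3 (the union proposes): the firm can get 12 next round, worth 0.49 × 12 = 5.88 now; the union offers that and keeps 194.12.
Round 2 (the firm proposes): the union can get 194.12 next round, worth 0.94 × 194.12 = 182.4728 now; the firm offers that and keeps 17.5272.
Round 1 (the union proposes): the firm can get 17.5272 next round, worth 0.49 × 17.5272 = 8.588328 now; the union offers that and keeps 191.411672.

8.59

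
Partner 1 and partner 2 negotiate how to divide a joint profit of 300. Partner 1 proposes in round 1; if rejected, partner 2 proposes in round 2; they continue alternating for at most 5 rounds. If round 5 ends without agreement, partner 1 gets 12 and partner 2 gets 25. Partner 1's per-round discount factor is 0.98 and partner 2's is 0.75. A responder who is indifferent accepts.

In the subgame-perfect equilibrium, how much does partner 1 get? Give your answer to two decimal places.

278.69

Solve by backward induction from round 5.
Round 5 (partner 1 proposes): partner 2 gets 25 if talks fail, so partner 1 offers 25 and keeps 275.
Round 4 (partner 2 proposes): partner 1 can get 275 next round, worth 0.98 × 275 = 269.5 now, so partner 2 offers 269.5, keeping 30.5.
Round 3 (partner 1 proposes): partner 2 can get 30.5 next round, worth 0.75 × 30.5 = 22.875 now. Partner 1 offers 22.875 and keeps 300 − 22.875 = 277.125.
Round 2 (partner 2 proposes): partner 1 can get 277.125 next round, worth 0.98 × 277.125 = 271.5825 now, so partner 2 offers 271.5825, keeping 28.4175.
Round 1 (partner 1 proposes): partner 2 can get 28.4175 next round, worth 0.75 × 28.4175 = 21.313125 now. Partner 1 offers 21.313125 and keeps 300 − 21.313125 = 278.686875.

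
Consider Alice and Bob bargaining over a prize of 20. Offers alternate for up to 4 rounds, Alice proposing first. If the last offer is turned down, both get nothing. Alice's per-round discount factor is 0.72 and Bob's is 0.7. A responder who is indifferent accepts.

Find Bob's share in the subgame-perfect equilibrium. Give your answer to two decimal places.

Round 4 (Bob proposes): rejection yields 0 for Alice; Bob offers 0 and keeps 20.
Round 3 (Alice proposes): Bob can get 20 next round, worth 0.7 × 20 = 14 now, so Alice offers 14, keeping 6.
Round 2 (Bob proposes): Alice can get 6 next round, worth 0.72 × 6 = 4.32 now. Bob offers 4.32 and keeps 20 − 4.32 = 15.68.
Round 1 (Alice proposes): Bob can get 15.68 next round, worth 0.7 × 15.68 = 10.976 now; Alice offers that and keeps 9.024.

10.98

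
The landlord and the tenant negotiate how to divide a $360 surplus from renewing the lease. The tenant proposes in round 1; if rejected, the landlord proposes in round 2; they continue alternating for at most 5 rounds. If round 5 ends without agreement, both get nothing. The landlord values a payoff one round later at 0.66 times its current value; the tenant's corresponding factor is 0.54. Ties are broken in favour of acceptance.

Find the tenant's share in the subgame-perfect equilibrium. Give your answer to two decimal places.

Round 5 (the tenant proposes): the landlord will accept anything ≥ 0, so the tenant offers 0 and keeps 360.
Round 4 (the landlord proposes): the tenant can get 360 next round, worth 0.54 × 360 = 194.4 now, so the landlord offers 194.4, keeping 165.6.
Round 3 (the tenant proposes): the landlord can get 165.6 next round, worth 0.66 × 165.6 = 109.296 now, so the tenant offers 109.296, keeping 250.704.
Round 2 (the landlord proposes): the tenant can get 250.704 next round, worth 0.54 × 250.704 = 135.38016 now. The landlord offers 135.38016 and keeps 360 − 135.38016 = 224.61984.
Round 1 (the tenant proposes): the landlord can get 224.61984 next round, worth 0.66 × 224.61984 = 148.2490944 now, so the tenant offers 148.2490944, keeping 211.7509056.

211.75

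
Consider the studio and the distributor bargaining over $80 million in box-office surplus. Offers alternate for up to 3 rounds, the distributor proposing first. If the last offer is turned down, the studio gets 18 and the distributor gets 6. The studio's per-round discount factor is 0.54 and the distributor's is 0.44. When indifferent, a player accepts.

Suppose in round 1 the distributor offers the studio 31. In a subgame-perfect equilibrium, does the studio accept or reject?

Accept

Round 3 (the distributor proposes): the studio gets 18 if talks fail, so the distributor offers 18 and keeps 62.
Round 2 (the studio proposes): the distributor can get 62 next round, worth 0.44 × 62 = 27.28 now. The studio offers 27.28 and keeps 80 − 27.28 = 52.72.
So by rejecting in round 1, the studio gets 52.72 next round, worth 0.54 × 52.72 = 28.4688 now.
Offer 31 ≥ 28.4688, so the studio accepts.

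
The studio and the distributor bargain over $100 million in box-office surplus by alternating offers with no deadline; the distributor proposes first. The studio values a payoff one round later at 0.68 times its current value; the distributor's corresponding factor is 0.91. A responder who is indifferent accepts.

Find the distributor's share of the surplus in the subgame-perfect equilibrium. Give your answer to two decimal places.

When the distributor proposes, the studio accepts any offer worth at least 0.68 times what the studio would get by proposing next round; and vice versa.
This gives x = 100 − 0.68y and y = 100 − 0.91x, where x and y are each side's share when it proposes.
Hence (1 − 0.68·0.91)x = 100(1 − 0.68), i.e. 0.3812·x = 32.
x ≈ 83.9454; the studio's share is 100 − x ≈ 16.0546.

83.95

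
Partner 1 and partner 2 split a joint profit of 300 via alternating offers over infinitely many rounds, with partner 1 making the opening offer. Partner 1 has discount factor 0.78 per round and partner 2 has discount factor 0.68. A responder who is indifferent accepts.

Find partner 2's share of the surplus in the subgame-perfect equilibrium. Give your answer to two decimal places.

95.57

Let x be partner 1's share when partner 1 proposes and y be partner 2's share when partner 2 proposes.
Partner 2 accepts iff offered ≥ 0.68·y, so x = 300 − 0.68y. Symmetrically y = 300 − 0.78x.
Substituting: x = 300 − 0.68(300 − 0.78x), giving x(1 − 0.78·0.68) = 300(1 − 0.68).
So x = 300 × 0.32 / 0.4696 ≈ 204.4293, and partner 2 receives 300 − x ≈ 95.5707.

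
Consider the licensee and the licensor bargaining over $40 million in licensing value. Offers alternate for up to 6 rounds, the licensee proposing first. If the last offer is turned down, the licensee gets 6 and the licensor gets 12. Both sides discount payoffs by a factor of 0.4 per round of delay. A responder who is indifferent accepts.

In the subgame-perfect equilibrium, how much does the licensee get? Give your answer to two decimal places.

28.52

Round 6 (the licensor proposes): the licensee gets 6 if talks fail, so the licensor offers 6 and keeps 34.
Round 5 (the licensee proposes): the licensor can get 34 next round, worth 0.4 × 34 = 13.6 now, so the licensee offers 13.6, keeping 26.4.
Round 4 (the licensor proposes): the licensee can get 26.4 next round, worth 0.4 × 26.4 = 10.56 now, so the licensor offers 10.56, keeping 29.44.
Round 3 (the licensee proposes): the licensor can get 29.44 next round, worth 0.4 × 29.44 = 11.776 now. The licensee offers 11.776 and keeps 40 − 11.776 = 28.224.
Round 2 (the licensor proposes): the licensee can get 28.224 next round, worth 0.4 × 28.224 = 11.2896 now, so the licensor offers 11.2896, keeping 28.7104.
Round 1 (the licensee proposes): the licensor can get 28.7104 next round, worth 0.4 × 28.7104 = 11.48416 now, so the licensee offers 11.48416, keeping 28.51584.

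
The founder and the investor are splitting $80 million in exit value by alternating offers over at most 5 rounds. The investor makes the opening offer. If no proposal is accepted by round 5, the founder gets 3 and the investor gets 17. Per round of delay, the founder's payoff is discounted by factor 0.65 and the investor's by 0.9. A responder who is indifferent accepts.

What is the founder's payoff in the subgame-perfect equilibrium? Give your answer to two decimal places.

9.27

By backward induction:
Round 5 (the investor proposes): the founder gets 3 if talks fail, so the investor offers 3 and keeps 77.
Round 4 (the founder proposes): the investor can get 77 next round, worth 0.9 × 77 = 69.3 now; the founder offers that and keeps 10.7.
Round 3 (the investor proposes): the founder can get 10.7 next round, worth 0.65 × 10.7 = 6.955 now; the investor offers that and keeps 73.045.
Round 2 (the founder proposes): the investor can get 73.045 next round, worth 0.9 × 73.045 = 65.7405 now, so the founder offers 65.7405, keeping 14.2595.
Round 1 (the investor proposes): the founder can get 14.2595 next round, worth 0.65 × 14.2595 = 9.268675 now. The investor offers 9.268675 and keeps 80 − 9.268675 = 70.731325.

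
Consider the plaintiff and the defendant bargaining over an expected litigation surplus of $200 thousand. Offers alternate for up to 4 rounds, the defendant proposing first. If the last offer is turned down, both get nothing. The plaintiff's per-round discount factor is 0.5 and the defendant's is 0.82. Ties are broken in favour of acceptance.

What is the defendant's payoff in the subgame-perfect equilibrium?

Work backward from the last round.
Round 4 (the plaintiff proposes): the defendant will accept anything ≥ 0, so the plaintiff offers 0 and keeps 200.
Round 3 (the defendant proposes): the plaintiff can get 200 next round, worth 0.5 × 200 = 100 now. The defendant offers 100 and keeps 200 − 100 = 100.
Round 2 (the plaintiff proposes): the defendant can get 100 next round, worth 0.82 × 100 = 82 now; the plaintiff offers that and keeps 118.
Round 1 (the defendant proposes): the plaintiff can get 118 next round, worth 0.5 × 118 = 59 now; the defendant offers that and keeps 141.

141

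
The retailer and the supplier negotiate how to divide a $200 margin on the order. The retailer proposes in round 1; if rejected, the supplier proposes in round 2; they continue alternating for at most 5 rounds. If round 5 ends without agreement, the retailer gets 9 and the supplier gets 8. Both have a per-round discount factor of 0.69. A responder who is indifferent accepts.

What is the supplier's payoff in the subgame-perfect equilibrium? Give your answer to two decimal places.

Work backward from the last round.
Round 5 (the retailer proposes): the supplier gets 8 if talks fail, so the retailer offers 8 and keeps 192.
Round 4 (the supplier proposes): the retailer can get 192 next round, worth 0.69 × 192 = 132.48 now, so the supplier offers 132.48, keeping 67.52.
Round 3 (the retailer proposes): the supplier can get 67.52 next round, worth 0.69 × 67.52 = 46.5888 now. The retailer offers 46.5888 and keeps 200 − 46.5888 = 153.4112.
Round 2 (the supplier proposes): the retailer can get 153.4112 next round, worth 0.69 × 153.4112 = 105.853728 now. The supplier offers 105.853728 and keeps 200 − 105.853728 = 94.146272.
Round 1 (the retailer proposes): the supplier can get 94.146272 next round, worth 0.69 × 94.146272 = 64.96092768 now. The retailer offers 64.96092768 and keeps 200 − 64.96092768 = 135.03907232.

64.96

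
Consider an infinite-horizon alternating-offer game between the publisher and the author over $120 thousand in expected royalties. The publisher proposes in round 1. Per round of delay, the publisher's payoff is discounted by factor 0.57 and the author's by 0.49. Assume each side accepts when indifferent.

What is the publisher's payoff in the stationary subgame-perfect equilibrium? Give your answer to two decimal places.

Let x be the publisher's share when the publisher proposes and y be the author's share when the author proposes.
The author accepts iff offered ≥ 0.49·y, so x = 120 − 0.49y. Symmetrically y = 120 − 0.57x.
Substituting: x = 120 − 0.49(120 − 0.57x), giving x(1 − 0.57·0.49) = 120(1 − 0.49).
So x = 120 × 0.51 / 0.7207 ≈ 84.9174, and the author receives 120 − x ≈ 35.0826.

84.92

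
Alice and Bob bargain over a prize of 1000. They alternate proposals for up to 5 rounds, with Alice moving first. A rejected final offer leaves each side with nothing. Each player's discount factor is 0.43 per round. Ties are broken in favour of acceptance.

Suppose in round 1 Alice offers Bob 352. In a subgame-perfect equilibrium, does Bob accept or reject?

Accept

Round 5 (Alice proposes): rejection yields 0 for Bob; Alice offers 0 and keeps 1000.
Round 4 (Bob proposes): Alice can get 1000 next round, worth 0.43 × 1000 = 430 now; Bob offers that and keeps 570.
Round 3 (Alice proposes): Bob can get 570 next round, worth 0.43 × 570 = 245.1 now; Alice offers that and keeps 754.9.
Round 2 (Bob proposes): Alice can get 754.9 next round, worth 0.43 × 754.9 = 324.607 now. Bob offers 324.607 and keeps 1000 − 324.607 = 675.393.
So by rejecting in round 1, Bob gets 675.393 next round, worth 0.43 × 675.393 = 290.41899 now.
Offer 352 ≥ 290.41899, so Bob accepts.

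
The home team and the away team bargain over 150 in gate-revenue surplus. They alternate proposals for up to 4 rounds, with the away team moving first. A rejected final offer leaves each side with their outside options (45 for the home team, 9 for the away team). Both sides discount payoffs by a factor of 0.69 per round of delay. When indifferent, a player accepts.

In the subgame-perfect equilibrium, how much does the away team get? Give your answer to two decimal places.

71.60

By backward induction:
Round 4 (the home team proposes): the away team gets 9 if talks fail, so the home team offers 9 and keeps 141.
Round 3 (the away team proposes): the home team can get 141 next round, worth 0.69 × 141 = 97.29 now, so the away team offers 97.29, keeping 52.71.
Round 2 (the home team proposes): the away team can get 52.71 next round, worth 0.69 × 52.71 = 36.3699 now, so the home team offers 36.3699, keeping 113.6301.
Round 1 (the away team proposes): the home team can get 113.6301 next round, worth 0.69 × 113.6301 = 78.404769 now, so the away team offers 78.404769, keeping 71.595231.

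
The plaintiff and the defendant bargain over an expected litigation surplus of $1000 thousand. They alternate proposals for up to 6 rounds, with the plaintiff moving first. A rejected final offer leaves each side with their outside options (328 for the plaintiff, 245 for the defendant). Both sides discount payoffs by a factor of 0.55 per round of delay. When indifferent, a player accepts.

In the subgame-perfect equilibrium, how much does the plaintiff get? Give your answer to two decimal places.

643.81

Work backward from the last round.
Round 6 (the defendant proposes): the plaintiff gets 328 if talks fail, so the defendant offers 328 and keeps 672.
Round 5 (the plaintiff proposes): the defendant can get 672 next round, worth 0.55 × 672 = 369.6 now; the plaintiff offers that and keeps 630.4.
Round 4 (the defendant proposes): the plaintiff can get 630.4 next round, worth 0.55 × 630.4 = 346.72 now, so the defendant offers 346.72, keeping 653.28.
Round 3 (the plaintiff proposes): the defendant can get 653.28 next round, worth 0.55 × 653.28 = 359.304 now. The plaintiff offers 359.304 and keeps 1000 − 359.304 = 640.696.
Round 2 (the defendant proposes): the plaintiff can get 640.696 next round, worth 0.55 × 640.696 = 352.3828 now; the defendant offers that and keeps 647.6172.
Round 1 (the plaintiff proposes): the defendant can get 647.6172 next round, worth 0.55 × 647.6172 = 356.18946 now; the plaintiff offers that and keeps 643.81054.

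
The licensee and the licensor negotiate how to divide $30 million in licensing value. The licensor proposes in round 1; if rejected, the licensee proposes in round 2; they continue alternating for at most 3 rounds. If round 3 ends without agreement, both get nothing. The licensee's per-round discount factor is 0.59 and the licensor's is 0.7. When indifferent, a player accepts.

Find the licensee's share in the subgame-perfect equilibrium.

5.31

By backward induction:
Round 3 (the licensor proposes): rejection yields 0 for the licensee; the licensor offers 0 and keeps 30.
Round 2 (the licensee proposes): the licensor can get 30 next round, worth 0.7 × 30 = 21 now; the licensee offers that and keeps 9.
Round 1 (the licensor proposes): the licensee can get 9 next round, worth 0.59 × 9 = 5.31 now, so the licensor offers 5.31, keeping 24.69.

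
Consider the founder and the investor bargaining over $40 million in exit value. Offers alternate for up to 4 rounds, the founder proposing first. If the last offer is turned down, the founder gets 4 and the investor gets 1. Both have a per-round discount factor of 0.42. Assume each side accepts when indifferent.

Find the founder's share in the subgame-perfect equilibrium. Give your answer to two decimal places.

27.59

Round 4 (the investor proposes): the founder gets 4 if talks fail, so the investor offers 4 and keeps 36.
Round 3 (the founder proposes): the investor can get 36 next round, worth 0.42 × 36 = 15.12 now; the founder offers that and keeps 24.88.
Round 2 (the investor proposes): the founder can get 24.88 next round, worth 0.42 × 24.88 = 10.4496 now, so the investor offers 10.4496, keeping 29.5504.
Round 1 (the founder proposes): the investor can get 29.5504 next round, worth 0.42 × 29.5504 = 12.411168 now. The founder offers 12.411168 and keeps 40 − 12.411168 = 27.588832.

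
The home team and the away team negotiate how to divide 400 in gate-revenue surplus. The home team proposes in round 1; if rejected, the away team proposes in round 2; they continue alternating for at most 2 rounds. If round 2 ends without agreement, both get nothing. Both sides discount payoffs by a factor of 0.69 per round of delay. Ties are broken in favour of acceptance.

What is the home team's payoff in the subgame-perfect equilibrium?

124

Round 2 (the away team proposes): the home team will accept anything ≥ 0, so the away team offers 0 and keeps 400.
Round 1 (the home team proposes): the away team can get 400 next round, worth 0.69 × 400 = 276 now. The home team offers 276 and keeps 400 − 276 = 124.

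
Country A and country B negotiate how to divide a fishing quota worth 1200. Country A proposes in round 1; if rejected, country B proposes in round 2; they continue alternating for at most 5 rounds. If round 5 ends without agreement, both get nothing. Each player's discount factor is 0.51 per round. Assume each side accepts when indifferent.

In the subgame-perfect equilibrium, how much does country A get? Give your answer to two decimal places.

822.12

Work backward from the last round.
Round 5 (country A proposes): country B will accept anything ≥ 0, so country A offers 0 and keeps 1200.
Round 4 (country B proposes): country A can get 1200 next round, worth 0.51 × 1200 = 612 now, so country B offers 612, keeping 588.
Round 3 (country A proposes): country B can get 588 next round, worth 0.51 × 588 = 299.88 now. Country A offers 299.88 and keeps 1200 − 299.88 = 900.12.
Round 2 (country B proposes): country A can get 900.12 next round, worth 0.51 × 900.12 = 459.0612 now; country B offers that and keeps 740.9388.
Round 1 (country A proposes): country B can get 740.9388 next round, worth 0.51 × 740.9388 = 377.878788 now. Country A offers 377.878788 and keeps 1200 − 377.878788 = 822.121212.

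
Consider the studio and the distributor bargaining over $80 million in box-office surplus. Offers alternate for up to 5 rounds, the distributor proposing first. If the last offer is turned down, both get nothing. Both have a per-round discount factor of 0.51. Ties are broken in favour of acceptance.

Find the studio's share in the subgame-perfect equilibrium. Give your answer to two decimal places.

Round 5 (the distributor proposes): the studio will accept anything ≥ 0, so the distributor offers 0 and keeps 80.
Round 4 (the studio proposes): the distributor can get 80 next round, worth 0.51 × 80 = 40.8 now, so the studio offers 40.8, keeping 39.2.
Round 3 (the distributor proposes): the studio can get 39.2 next round, worth 0.51 × 39.2 = 19.992 now. The distributor offers 19.992 and keeps 80 − 19.992 = 60.008.
Round 2 (the studio proposes): the distributor can get 60.008 next round, worth 0.51 × 60.008 = 30.60408 now; the studio offers that and keeps 49.39592.
Round 1 (the distributor proposes): the studio can get 49.39592 next round, worth 0.51 × 49.39592 = 25.1919192 now. The distributor offers 25.1919192 and keeps 80 − 25.1919192 = 54.8080808.

25.19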